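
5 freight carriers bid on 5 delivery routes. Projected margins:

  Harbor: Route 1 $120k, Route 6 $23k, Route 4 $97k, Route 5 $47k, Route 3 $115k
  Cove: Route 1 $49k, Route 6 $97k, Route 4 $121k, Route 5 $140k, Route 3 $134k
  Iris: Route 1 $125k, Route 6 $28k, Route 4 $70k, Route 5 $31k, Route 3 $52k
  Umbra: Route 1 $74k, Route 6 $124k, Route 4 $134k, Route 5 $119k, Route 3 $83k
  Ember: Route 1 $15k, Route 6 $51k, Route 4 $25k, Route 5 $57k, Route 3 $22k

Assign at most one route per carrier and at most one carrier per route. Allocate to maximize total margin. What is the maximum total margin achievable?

This is a one-to-one assignment (maximum-weight bipartite matching).
Optimal: Harbor→Route 3 ($115k), Cove→Route 5 ($140k), Iris→Route 1 ($125k), Umbra→Route 4 ($134k), Ember→Route 6 ($51k) — total 115+140+125+134+51 = $565k.
Column-greedy (each route in turn goes to its best remaining carrier) gives $542k, worse by 23.
Every other assignment is strictly worse.

Max total: $565k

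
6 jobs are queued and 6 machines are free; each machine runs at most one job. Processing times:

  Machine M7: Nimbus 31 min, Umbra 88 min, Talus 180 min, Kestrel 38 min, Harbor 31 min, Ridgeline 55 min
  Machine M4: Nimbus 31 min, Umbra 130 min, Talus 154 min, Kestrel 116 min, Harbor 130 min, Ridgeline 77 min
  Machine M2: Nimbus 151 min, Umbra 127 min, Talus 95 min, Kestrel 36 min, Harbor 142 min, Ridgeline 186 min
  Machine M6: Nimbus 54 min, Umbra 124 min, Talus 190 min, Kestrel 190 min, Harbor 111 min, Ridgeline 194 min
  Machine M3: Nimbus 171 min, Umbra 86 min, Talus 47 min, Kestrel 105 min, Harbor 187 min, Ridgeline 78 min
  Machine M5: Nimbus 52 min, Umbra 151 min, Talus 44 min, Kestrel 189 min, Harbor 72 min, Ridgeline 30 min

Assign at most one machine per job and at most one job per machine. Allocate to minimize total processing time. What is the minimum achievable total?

This is a one-to-one assignment (minimum-cost bipartite matching).
Optimal: Nimbus→Machine M4 (31 min), Umbra→Machine M6 (124 min), Talus→Machine M3 (47 min), Kestrel→Machine M2 (36 min), Harbor→Machine M7 (31 min), Ridgeline→Machine M5 (30 min) — total 31+124+47+36+31+30 = 299 min.
Row-greedy (each job in turn takes its cheapest remaining machine) gives 385 min, worse by 86.
No other one-to-one assignment undercuts 299 min.

Min total: 299 min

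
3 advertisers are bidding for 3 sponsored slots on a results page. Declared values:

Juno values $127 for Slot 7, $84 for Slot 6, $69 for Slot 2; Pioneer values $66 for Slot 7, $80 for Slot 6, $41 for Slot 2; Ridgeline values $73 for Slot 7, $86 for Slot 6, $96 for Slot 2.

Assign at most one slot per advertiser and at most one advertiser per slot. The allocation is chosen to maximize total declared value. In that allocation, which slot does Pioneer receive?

Optimal: Juno→Slot 7 ($127), Pioneer→Slot 6 ($80), Ridgeline→Slot 2 ($96) — total 127+80+96 = $303.
Column-greedy (each slot in turn goes to its best remaining advertiser) gives $254, worse by 49.
Every other assignment is strictly worse.

Pioneer receives Slot 6.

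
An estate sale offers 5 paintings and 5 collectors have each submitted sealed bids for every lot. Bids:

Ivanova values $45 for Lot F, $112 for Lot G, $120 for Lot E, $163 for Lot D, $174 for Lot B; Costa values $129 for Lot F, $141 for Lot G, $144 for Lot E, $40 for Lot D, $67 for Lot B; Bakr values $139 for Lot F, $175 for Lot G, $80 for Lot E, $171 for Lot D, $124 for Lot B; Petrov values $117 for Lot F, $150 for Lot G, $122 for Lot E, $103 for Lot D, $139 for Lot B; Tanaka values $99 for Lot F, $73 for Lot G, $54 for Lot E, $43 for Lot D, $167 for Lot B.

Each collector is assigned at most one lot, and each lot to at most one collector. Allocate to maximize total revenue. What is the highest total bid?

Max total: $766

Treat this as an assignment problem: match each collector to one lot.
Optimal: Ivanova→Lot D ($163), Costa→Lot E ($144), Bakr→Lot G ($175), Petrov→Lot F ($117), Tanaka→Lot B ($167) — total 163+144+175+117+167 = $766.
Column-greedy (each lot in turn goes to its best remaining collector) gives $763, worse by 3.
Next-best assignment: Ivanova→Lot D, Costa→Lot E, Bakr→Lot F, Petrov→Lot G, Tanaka→Lot B = $763.
Swapping Bakr↔Costa (Bakr→Lot E $80, Costa→Lot G $141) loses 98.
No other one-to-one assignment exceeds $766.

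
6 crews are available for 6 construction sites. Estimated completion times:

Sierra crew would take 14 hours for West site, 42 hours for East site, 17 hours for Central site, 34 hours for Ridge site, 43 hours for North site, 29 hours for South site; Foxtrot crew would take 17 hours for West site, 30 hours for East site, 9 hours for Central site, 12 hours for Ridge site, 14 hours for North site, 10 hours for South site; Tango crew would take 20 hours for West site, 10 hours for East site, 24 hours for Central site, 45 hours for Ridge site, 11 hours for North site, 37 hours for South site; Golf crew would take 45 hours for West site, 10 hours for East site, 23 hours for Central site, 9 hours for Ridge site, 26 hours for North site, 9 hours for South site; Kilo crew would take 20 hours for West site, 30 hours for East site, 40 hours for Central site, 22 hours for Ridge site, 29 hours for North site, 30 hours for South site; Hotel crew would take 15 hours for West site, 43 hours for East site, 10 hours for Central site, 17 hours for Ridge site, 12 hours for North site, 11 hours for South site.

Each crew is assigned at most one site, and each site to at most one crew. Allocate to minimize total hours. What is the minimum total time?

Minimum total: 76 hours

Optimal: Sierra crew→West site (14 hours), Foxtrot crew→Central site (9 hours), Tango crew→East site (10 hours), Golf crew→South site (9 hours), Kilo crew→Ridge site (22 hours), Hotel crew→North site (12 hours) — total 14+9+10+9+22+12 = 76 hours.
Row-greedy (each crew in turn takes its cheapest remaining site) gives 82 hours, worse by 6.
Next-best assignment: Sierra crew→West site, Foxtrot crew→Central site, Tango crew→North site, Golf crew→East site, Kilo crew→Ridge site, Hotel crew→South site = 77 hours.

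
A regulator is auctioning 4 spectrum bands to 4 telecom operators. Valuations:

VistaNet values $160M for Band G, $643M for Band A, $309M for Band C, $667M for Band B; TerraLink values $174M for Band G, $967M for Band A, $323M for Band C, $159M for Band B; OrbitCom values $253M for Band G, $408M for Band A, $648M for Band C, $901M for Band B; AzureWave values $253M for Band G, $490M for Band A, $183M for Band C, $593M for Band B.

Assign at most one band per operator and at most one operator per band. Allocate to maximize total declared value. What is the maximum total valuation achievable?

Maximum total: $2535M

Optimal: VistaNet→Band B ($667M), TerraLink→Band A ($967M), OrbitCom→Band C ($648M), AzureWave→Band G ($253M) — total 667+967+648+253 = $2535M.
Max-entry greedy (repeatedly take the single best remaining cell) gives $2430M, worse by 105.
Next-best assignment: VistaNet→Band C, TerraLink→Band A, OrbitCom→Band B, AzureWave→Band G = $2430M.
Checked against all permutations: $2535M is optimal.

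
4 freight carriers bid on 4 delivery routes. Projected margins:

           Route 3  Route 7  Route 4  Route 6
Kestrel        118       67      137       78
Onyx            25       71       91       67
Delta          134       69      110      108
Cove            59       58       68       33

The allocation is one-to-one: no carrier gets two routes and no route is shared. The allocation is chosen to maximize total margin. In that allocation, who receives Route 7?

Cove receives Route 7.

Optimal: Kestrel→Route 4 ($137k), Onyx→Route 6 ($67k), Delta→Route 3 ($134k), Cove→Route 7 ($58k) — total 137+67+134+58 = $396k.
Max-entry greedy (repeatedly take the single best remaining cell) gives $375k, worse by 21.
Next-best assignment: Kestrel→Route 3, Onyx→Route 4, Delta→Route 6, Cove→Route 7 = $375k.
Swapping Cove↔Delta (Cove→Route 3 $59k, Delta→Route 7 $69k) loses 64.
Cove's own top route is Route 4 ($68k), but forcing Cove→Route 4 and reassigning the rest optimally gives only $365k — worse by 31.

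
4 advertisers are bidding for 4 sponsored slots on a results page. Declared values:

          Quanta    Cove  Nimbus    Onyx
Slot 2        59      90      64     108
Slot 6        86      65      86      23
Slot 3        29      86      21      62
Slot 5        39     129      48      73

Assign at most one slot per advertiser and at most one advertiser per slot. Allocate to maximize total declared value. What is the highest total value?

Maximum total: $352

Treat this as an assignment problem: match each advertiser to one slot.
Optimal: Quanta→Slot 3 ($29), Cove→Slot 5 ($129), Nimbus→Slot 6 ($86), Onyx→Slot 2 ($108) — total 29+129+86+108 = $352.
Row-greedy (each advertiser in turn takes its best remaining slot) gives $341, worse by 11.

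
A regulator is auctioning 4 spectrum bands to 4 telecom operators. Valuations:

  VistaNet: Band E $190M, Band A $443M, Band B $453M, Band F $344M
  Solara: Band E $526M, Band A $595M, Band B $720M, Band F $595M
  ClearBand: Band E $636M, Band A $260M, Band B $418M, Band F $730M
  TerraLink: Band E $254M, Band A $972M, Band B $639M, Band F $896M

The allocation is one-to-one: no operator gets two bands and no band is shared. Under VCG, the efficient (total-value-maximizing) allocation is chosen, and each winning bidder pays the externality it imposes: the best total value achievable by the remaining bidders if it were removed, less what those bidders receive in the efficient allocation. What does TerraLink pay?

TerraLink pays $94M.

Efficient allocation: VistaNet→Band A ($443M), Solara→Band B ($720M), ClearBand→Band E ($636M), TerraLink→Band F ($896M); total welfare W = $2695M.
TerraLink receives Band F at value $896M, so the others get W − 896 = $1799M.
Without TerraLink: best allocation of the remaining 3 bidders over all 4 bands is VistaNet→Band A ($443M), Solara→Band B ($720M), ClearBand→Band F ($730M), total $1893M.
VCG payment = (others' best without TerraLink) − (others' welfare with TerraLink) = 1893 − 1799 = $94M.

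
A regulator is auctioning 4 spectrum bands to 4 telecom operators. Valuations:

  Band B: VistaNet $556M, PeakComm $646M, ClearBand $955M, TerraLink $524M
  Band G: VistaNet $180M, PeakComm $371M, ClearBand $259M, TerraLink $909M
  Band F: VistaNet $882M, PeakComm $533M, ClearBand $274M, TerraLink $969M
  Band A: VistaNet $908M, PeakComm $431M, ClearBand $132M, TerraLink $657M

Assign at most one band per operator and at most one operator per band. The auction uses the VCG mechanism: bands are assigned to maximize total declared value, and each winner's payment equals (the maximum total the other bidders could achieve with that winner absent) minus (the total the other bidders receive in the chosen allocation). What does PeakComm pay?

PeakComm pays $60M.

Efficient allocation: VistaNet→Band A ($908M), PeakComm→Band F ($533M), ClearBand→Band B ($955M), TerraLink→Band G ($909M); total welfare W = $3305M.
PeakComm receives Band F at value $533M, so the others get W − 533 = $2772M.
Without PeakComm: best allocation of the remaining 3 bidders over all 4 bands is VistaNet→Band A ($908M), ClearBand→Band B ($955M), TerraLink→Band F ($969M), total $2832M.
VCG payment = (others' best without PeakComm) − (others' welfare with PeakComm) = 2832 − 2772 = $60M.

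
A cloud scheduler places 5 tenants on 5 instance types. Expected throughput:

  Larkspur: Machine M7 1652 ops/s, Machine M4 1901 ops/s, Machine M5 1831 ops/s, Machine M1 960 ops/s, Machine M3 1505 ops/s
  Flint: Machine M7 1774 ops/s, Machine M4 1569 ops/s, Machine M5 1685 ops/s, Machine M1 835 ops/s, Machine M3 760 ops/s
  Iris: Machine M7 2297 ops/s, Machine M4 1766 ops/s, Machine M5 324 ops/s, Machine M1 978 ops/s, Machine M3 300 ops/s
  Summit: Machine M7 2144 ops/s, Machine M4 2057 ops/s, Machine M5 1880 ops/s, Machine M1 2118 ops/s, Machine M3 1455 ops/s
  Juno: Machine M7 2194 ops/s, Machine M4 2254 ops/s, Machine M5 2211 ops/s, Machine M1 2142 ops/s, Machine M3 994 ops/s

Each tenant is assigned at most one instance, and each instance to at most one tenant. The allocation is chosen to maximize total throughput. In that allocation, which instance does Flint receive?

Flint receives Machine M5.

Treat this as an assignment problem: match each tenant to one instance.
Optimal: Larkspur→Machine M3 (1505 ops/s), Flint→Machine M5 (1685 ops/s), Iris→Machine M7 (2297 ops/s), Summit→Machine M1 (2118 ops/s), Juno→Machine M4 (2254 ops/s) — total 1505+1685+2297+2118+2254 = 9859 ops/s.
No other one-to-one assignment exceeds 9859 ops/s.
Flint's own top instance is Machine M7 (1774 ops/s), but forcing Flint→Machine M7 and reassigning the rest optimally gives only 9374 ops/s — worse by 485.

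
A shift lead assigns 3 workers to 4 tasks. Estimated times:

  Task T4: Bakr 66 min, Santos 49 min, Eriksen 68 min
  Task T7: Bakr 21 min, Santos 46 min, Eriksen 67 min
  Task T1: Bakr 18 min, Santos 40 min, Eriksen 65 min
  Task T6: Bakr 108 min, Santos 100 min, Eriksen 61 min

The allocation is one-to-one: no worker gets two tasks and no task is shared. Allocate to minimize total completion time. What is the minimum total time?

Minimum total: 122 min

Optimal: Bakr→Task T7 (21 min), Santos→Task T1 (40 min), Eriksen→Task T6 (61 min) — total 21+40+61 = 122 min.
Min-entry greedy (repeatedly take the single cheapest remaining cell) gives 125 min, worse by 3.
Swapping Eriksen↔Santos (Eriksen→Task T1 65 min, Santos→Task T6 100 min) adds 64.
Checked against all permutations: 122 min is optimal.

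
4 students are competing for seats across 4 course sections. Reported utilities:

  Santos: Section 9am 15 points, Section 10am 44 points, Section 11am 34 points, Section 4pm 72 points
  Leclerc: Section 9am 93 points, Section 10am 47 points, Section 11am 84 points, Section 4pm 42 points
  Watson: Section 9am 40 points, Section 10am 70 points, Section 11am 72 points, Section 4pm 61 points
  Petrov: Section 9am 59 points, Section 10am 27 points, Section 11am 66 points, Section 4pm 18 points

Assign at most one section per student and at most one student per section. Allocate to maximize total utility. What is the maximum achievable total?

Optimal: Santos→Section 4pm (72 points), Leclerc→Section 9am (93 points), Watson→Section 10am (70 points), Petrov→Section 11am (66 points) — total 72+93+70+66 = 301 points.
Max-entry greedy (repeatedly take the single best remaining cell) gives 264 points, worse by 37.

Max total: 301 points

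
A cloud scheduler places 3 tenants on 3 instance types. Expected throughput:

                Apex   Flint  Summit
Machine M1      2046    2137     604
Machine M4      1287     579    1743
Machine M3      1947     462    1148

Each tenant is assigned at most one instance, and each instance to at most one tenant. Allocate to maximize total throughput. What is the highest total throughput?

Optimal: Apex→Machine M3 (1947 ops/s), Flint→Machine M1 (2137 ops/s), Summit→Machine M4 (1743 ops/s) — total 1947+2137+1743 = 5827 ops/s.
Row-greedy (each tenant in turn takes its best remaining instance) gives 3773 ops/s, worse by 2054.
No other one-to-one assignment exceeds 5827 ops/s.

Max total: 5827 ops/s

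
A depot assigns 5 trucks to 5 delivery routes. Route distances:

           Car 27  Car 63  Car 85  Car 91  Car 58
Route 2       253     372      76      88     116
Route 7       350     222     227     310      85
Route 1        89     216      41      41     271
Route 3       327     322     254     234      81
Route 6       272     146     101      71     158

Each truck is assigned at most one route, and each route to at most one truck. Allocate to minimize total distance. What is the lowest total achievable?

This is a one-to-one assignment (minimum-cost bipartite matching).
Optimal: Car 27→Route 1 (89 km), Car 63→Route 7 (222 km), Car 85→Route 2 (76 km), Car 91→Route 6 (71 km), Car 58→Route 3 (81 km) — total 89+222+76+71+81 = 539 km.
Min-entry greedy (repeatedly take the single cheapest remaining cell) gives 668 km, worse by 129.
Next-best assignment: Car 27→Route 1, Car 63→Route 7, Car 85→Route 6, Car 91→Route 2, Car 58→Route 3 = 581 km.
Every other assignment is strictly worse.

Min total: 539 km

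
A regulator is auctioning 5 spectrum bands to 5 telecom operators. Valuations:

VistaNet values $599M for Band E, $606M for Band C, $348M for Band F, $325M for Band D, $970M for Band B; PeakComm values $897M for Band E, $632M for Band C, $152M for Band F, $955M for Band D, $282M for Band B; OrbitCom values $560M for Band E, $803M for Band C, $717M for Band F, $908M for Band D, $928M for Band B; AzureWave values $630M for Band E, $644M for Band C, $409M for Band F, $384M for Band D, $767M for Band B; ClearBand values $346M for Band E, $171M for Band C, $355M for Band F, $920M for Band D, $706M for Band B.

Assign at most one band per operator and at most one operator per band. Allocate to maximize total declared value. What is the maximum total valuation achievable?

This is the linear assignment problem.
Optimal: VistaNet→Band B ($970M), PeakComm→Band E ($897M), OrbitCom→Band F ($717M), AzureWave→Band C ($644M), ClearBand→Band D ($920M) — total 970+897+717+644+920 = $4148M.
Column-greedy (each band in turn goes to its best remaining operator) gives $3999M, worse by 149.

Max total: $4148M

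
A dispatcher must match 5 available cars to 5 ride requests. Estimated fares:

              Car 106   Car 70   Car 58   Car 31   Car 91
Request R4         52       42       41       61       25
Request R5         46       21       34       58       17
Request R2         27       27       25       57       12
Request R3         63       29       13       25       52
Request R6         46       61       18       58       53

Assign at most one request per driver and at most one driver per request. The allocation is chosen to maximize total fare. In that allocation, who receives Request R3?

Optimal: Car 106→Request R5 ($46), Car 70→Request R6 ($61), Car 58→Request R4 ($41), Car 31→Request R2 ($57), Car 91→Request R3 ($52) — total 46+61+41+57+52 = $257.
Next-best assignment: Car 106→Request R4, Car 70→Request R6, Car 58→Request R5, Car 31→Request R2, Car 91→Request R3 = $256.
Car 91's own top request is Request R6 ($53), but forcing Car 91→Request R6 and reassigning the rest optimally gives only $249 — worse by 8.

Car 91 receives Request R3.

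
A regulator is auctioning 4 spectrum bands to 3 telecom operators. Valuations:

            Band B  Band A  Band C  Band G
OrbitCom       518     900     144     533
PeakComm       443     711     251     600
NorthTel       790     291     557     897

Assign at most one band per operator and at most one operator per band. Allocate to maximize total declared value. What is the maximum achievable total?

Maximum total: $2290M

Optimal: OrbitCom→Band A ($900M), PeakComm→Band G ($600M), NorthTel→Band B ($790M) — total 900+600+790 = $2290M.
Column-greedy (each band in turn goes to its best remaining operator) gives $1941M, worse by 349.
Every other assignment is strictly worse.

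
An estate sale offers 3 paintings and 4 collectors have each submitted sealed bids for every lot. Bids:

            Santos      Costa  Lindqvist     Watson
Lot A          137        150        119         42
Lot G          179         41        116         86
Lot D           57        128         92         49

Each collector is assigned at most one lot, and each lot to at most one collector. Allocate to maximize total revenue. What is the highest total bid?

Max total: $426

Optimal: Lindqvist→Lot A ($119), Santos→Lot G ($179), Costa→Lot D ($128) — total 119+179+128 = $426.
Column-greedy (each lot in turn goes to its best remaining collector) gives $421, worse by 5.
Next-best assignment: Costa→Lot A, Santos→Lot G, Lindqvist→Lot D = $421.
Checked against all permutations: $426 is optimal.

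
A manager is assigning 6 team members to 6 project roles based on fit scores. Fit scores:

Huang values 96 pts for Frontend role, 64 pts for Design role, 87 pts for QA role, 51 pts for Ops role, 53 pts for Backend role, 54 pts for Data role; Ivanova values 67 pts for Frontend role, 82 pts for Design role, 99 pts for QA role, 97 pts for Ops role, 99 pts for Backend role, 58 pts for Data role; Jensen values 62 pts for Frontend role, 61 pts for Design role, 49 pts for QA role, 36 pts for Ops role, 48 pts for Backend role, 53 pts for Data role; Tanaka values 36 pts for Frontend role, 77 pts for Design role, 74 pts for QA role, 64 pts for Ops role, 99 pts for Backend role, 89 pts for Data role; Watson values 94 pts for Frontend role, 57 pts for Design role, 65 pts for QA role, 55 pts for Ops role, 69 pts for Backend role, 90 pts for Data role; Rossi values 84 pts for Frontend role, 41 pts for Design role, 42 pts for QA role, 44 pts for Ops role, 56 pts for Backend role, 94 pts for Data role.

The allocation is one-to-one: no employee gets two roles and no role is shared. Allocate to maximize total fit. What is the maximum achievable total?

Maximum total: 532 pts

Optimal: Huang→QA role (87 pts), Ivanova→Ops role (97 pts), Jensen→Design role (61 pts), Tanaka→Backend role (99 pts), Watson→Frontend role (94 pts), Rossi→Data role (94 pts) — total 87+97+61+99+94+94 = 532 pts.
Row-greedy (each employee in turn takes its best remaining role) gives 489 pts, worse by 43.
Next-best assignment: Huang→QA role, Ivanova→Ops role, Jensen→Design role, Tanaka→Backend role, Watson→Data role, Rossi→Frontend role = 518 pts.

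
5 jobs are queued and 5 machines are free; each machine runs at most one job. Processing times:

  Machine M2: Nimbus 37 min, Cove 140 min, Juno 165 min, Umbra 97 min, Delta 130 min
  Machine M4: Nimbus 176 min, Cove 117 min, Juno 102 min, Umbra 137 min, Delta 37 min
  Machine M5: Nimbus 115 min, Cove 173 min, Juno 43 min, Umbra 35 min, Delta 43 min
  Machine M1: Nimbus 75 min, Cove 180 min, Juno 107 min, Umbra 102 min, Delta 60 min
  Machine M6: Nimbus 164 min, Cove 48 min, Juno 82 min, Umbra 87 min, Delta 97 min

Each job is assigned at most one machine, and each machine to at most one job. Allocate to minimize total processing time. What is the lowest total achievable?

Optimal: Nimbus→Machine M2 (37 min), Cove→Machine M6 (48 min), Juno→Machine M1 (107 min), Umbra→Machine M5 (35 min), Delta→Machine M4 (37 min) — total 37+48+107+35+37 = 264 min.
Row-greedy (each job in turn takes its cheapest remaining machine) gives 267 min, worse by 3.
Next-best assignment: Nimbus→Machine M2, Cove→Machine M6, Juno→Machine M5, Umbra→Machine M1, Delta→Machine M4 = 267 min.
Every other assignment is strictly worse.

Min total: 264 min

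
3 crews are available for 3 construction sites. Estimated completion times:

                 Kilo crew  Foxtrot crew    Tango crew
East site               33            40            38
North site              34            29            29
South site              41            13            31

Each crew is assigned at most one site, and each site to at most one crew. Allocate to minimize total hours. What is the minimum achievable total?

Min total: 75 hours

Optimal: Kilo crew→East site (33 hours), Foxtrot crew→South site (13 hours), Tango crew→North site (29 hours) — total 33+13+29 = 75 hours.
Next-best assignment: Kilo crew→North site, Foxtrot crew→South site, Tango crew→East site = 85 hours.
Checked against all permutations: 75 hours is optimal.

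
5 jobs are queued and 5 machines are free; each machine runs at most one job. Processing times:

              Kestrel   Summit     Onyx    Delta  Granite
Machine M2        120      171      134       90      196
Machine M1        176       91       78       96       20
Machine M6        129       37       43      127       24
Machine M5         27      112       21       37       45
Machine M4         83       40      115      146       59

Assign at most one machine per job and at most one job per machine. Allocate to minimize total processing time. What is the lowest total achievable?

Optimal: Kestrel→Machine M5 (27 min), Summit→Machine M4 (40 min), Onyx→Machine M6 (43 min), Delta→Machine M2 (90 min), Granite→Machine M1 (20 min) — total 27+40+43+90+20 = 220 min.
Column-greedy (each machine in turn goes to its cheapest remaining job) gives 251 min, worse by 31.
Next-best assignment: Kestrel→Machine M4, Summit→Machine M6, Onyx→Machine M5, Delta→Machine M2, Granite→Machine M1 = 251 min.

Min total: 220 min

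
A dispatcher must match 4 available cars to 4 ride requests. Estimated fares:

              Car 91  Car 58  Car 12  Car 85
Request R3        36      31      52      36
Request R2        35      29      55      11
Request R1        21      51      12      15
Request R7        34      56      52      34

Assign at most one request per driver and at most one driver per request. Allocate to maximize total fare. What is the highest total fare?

Optimal: Car 91→Request R3 ($36), Car 58→Request R1 ($51), Car 12→Request R2 ($55), Car 85→Request R7 ($34) — total 36+51+55+34 = $176.

Max total: $176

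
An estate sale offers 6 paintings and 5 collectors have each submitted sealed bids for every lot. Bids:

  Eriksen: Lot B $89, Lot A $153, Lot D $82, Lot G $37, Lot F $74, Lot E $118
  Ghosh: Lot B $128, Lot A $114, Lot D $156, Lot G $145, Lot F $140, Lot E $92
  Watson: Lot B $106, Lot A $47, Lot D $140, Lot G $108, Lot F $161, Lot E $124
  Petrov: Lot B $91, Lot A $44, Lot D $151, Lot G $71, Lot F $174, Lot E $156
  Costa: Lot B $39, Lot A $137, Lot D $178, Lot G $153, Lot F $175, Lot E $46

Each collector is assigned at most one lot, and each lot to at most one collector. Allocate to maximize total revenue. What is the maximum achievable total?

Max total: $793

Optimal: Eriksen→Lot A ($153), Ghosh→Lot G ($145), Watson→Lot F ($161), Petrov→Lot E ($156), Costa→Lot D ($178) — total 153+145+161+156+178 = $793.
Every other assignment is strictly worse.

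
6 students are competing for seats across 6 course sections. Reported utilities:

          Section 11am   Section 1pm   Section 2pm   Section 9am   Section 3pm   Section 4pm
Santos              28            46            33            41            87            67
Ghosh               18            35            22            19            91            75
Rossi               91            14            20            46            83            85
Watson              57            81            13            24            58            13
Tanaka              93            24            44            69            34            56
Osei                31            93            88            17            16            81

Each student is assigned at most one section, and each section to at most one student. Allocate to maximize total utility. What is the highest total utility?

Optimal: Santos→Section 3pm (87 points), Ghosh→Section 4pm (75 points), Rossi→Section 11am (91 points), Watson→Section 1pm (81 points), Tanaka→Section 9am (69 points), Osei→Section 2pm (88 points) — total 87+75+91+81+69+88 = 491 points.
Next-best assignment: Santos→Section 4pm, Ghosh→Section 3pm, Rossi→Section 11am, Watson→Section 1pm, Tanaka→Section 9am, Osei→Section 2pm = 487 points.
Every other assignment is strictly worse.

Maximum total: 491 points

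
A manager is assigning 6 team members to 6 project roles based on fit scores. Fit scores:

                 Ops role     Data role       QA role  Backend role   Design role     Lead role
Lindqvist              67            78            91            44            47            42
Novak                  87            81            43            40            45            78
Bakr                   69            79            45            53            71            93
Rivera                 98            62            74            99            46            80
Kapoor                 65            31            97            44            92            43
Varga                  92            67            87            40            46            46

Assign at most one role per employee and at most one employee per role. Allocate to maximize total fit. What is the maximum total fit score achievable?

This is the linear assignment problem.
Optimal: Lindqvist→QA role (91 pts), Novak→Data role (81 pts), Bakr→Lead role (93 pts), Rivera→Backend role (99 pts), Kapoor→Design role (92 pts), Varga→Ops role (92 pts) — total 91+81+93+99+92+92 = 548 pts.
Column-greedy (each role in turn goes to its best remaining employee) gives 422 pts, worse by 126.
Swapping Lindqvist↔Kapoor (Lindqvist→Design role 47 pts, Kapoor→QA role 97 pts) loses 39.

Maximum total: 548 pts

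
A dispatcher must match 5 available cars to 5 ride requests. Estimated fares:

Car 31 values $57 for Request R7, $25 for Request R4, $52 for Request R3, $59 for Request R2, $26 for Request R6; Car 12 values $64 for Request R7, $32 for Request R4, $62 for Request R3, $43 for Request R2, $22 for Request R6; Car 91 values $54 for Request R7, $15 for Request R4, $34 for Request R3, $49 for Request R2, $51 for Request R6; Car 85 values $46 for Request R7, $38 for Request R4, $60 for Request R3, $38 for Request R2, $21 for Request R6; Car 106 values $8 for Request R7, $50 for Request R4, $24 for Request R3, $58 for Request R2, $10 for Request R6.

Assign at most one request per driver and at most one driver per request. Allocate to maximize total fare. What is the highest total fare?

Max total: $284

Optimal: Car 31→Request R2 ($59), Car 12→Request R7 ($64), Car 91→Request R6 ($51), Car 85→Request R3 ($60), Car 106→Request R4 ($50) — total 59+64+51+60+50 = $284.
Every other assignment is strictly worse.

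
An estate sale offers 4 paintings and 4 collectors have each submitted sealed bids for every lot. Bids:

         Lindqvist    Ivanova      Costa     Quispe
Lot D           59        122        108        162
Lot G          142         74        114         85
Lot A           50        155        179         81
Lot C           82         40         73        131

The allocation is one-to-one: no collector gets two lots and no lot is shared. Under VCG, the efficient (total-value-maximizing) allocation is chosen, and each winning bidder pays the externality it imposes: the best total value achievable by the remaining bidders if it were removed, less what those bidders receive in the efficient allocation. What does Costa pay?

Efficient allocation: Lindqvist→Lot G ($142), Ivanova→Lot D ($122), Costa→Lot A ($179), Quispe→Lot C ($131); total welfare W = $574.
Costa receives Lot A at value $179, so the others get W − 179 = $395.
Without Costa: best allocation of the remaining 3 bidders over all 4 lots is Lindqvist→Lot G ($142), Ivanova→Lot A ($155), Quispe→Lot D ($162), total $459.
VCG payment = (others' best without Costa) − (others' welfare with Costa) = 459 − 395 = $64.

Costa pays $64.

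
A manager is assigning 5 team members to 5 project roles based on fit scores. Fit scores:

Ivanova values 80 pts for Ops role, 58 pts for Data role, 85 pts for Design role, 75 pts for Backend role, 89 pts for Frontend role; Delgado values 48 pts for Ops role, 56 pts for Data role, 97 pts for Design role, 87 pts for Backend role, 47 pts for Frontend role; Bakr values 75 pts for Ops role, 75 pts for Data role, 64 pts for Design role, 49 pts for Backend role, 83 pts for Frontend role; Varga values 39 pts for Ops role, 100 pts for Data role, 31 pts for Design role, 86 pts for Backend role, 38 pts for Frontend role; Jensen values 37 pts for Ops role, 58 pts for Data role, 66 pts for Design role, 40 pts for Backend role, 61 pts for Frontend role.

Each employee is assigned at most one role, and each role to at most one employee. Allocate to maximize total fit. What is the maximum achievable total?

Max total: 417 pts

Optimal: Ivanova→Frontend role (89 pts), Delgado→Backend role (87 pts), Bakr→Ops role (75 pts), Varga→Data role (100 pts), Jensen→Design role (66 pts) — total 89+87+75+100+66 = 417 pts.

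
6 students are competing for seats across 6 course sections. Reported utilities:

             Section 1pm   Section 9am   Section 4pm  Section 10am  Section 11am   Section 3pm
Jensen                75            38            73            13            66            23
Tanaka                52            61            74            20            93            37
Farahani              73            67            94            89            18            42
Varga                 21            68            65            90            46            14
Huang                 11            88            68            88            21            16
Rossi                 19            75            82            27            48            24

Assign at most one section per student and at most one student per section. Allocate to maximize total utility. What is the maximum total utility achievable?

Maximum total: 470 points

Optimal: Jensen→Section 1pm (75 points), Tanaka→Section 11am (93 points), Farahani→Section 3pm (42 points), Varga→Section 10am (90 points), Huang→Section 9am (88 points), Rossi→Section 4pm (82 points) — total 75+93+42+90+88+82 = 470 points.
Row-greedy (each student in turn takes its best remaining section) gives 464 points, worse by 6.
Next-best assignment: Jensen→Section 1pm, Tanaka→Section 11am, Farahani→Section 4pm, Varga→Section 10am, Huang→Section 9am, Rossi→Section 3pm = 464 points.
Checked against all permutations: 470 points is optimal.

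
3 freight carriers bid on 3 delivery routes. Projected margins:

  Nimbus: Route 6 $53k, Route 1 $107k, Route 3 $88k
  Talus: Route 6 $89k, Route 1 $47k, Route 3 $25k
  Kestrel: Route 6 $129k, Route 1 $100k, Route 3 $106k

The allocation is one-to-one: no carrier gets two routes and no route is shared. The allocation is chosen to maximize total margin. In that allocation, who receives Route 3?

Kestrel receives Route 3.

This is the linear assignment problem.
Optimal: Nimbus→Route 1 ($107k), Talus→Route 6 ($89k), Kestrel→Route 3 ($106k) — total 107+89+106 = $302k.
Max-entry greedy (repeatedly take the single best remaining cell) gives $261k, worse by 41.
Swapping Talus↔Nimbus (Talus→Route 1 $47k, Nimbus→Route 6 $53k) loses 96.
Checked against all permutations: $302k is optimal.
Kestrel's own top route is Route 6 ($129k), but forcing Kestrel→Route 6 and reassigning the rest optimally gives only $264k — worse by 38.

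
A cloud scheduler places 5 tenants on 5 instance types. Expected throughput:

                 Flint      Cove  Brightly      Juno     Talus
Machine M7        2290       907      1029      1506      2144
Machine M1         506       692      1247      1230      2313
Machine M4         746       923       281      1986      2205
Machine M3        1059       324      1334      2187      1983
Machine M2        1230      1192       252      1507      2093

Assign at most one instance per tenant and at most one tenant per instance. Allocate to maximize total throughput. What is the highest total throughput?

This is a one-to-one assignment (maximum-weight bipartite matching).
Optimal: Flint→Machine M7 (2290 ops/s), Cove→Machine M2 (1192 ops/s), Brightly→Machine M1 (1247 ops/s), Juno→Machine M3 (2187 ops/s), Talus→Machine M4 (2205 ops/s) — total 2290+1192+1247+2187+2205 = 9121 ops/s.
Row-greedy (each tenant in turn takes its best remaining instance) gives 9115 ops/s, worse by 6.
Next-best assignment: Flint→Machine M7, Cove→Machine M2, Brightly→Machine M3, Juno→Machine M4, Talus→Machine M1 = 9115 ops/s.
Swapping Brightly↔Cove (Brightly→Machine M2 252 ops/s, Cove→Machine M1 692 ops/s) loses 1495.

Max total: 9121 ops/s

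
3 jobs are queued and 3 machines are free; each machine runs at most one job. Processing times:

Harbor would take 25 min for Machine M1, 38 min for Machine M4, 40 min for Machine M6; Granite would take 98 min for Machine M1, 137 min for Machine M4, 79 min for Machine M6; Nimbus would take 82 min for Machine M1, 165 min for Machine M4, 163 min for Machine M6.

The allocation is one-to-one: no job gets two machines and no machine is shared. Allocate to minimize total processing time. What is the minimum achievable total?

Minimum total: 199 min

Optimal: Harbor→Machine M4 (38 min), Granite→Machine M6 (79 min), Nimbus→Machine M1 (82 min) — total 38+79+82 = 199 min.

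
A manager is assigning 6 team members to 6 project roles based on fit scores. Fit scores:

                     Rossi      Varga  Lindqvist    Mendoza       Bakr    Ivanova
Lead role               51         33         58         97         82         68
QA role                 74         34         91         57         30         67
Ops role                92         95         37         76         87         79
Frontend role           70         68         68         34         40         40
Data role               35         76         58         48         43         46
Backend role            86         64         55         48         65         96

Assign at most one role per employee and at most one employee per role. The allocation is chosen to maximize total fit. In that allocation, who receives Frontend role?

Rossi receives Frontend role.

Optimal: Rossi→Frontend role (70 pts), Varga→Data role (76 pts), Lindqvist→QA role (91 pts), Mendoza→Lead role (97 pts), Bakr→Ops role (87 pts), Ivanova→Backend role (96 pts) — total 70+76+91+97+87+96 = 517 pts.
Next-best assignment: Rossi→QA role, Varga→Data role, Lindqvist→Frontend role, Mendoza→Lead role, Bakr→Ops role, Ivanova→Backend role = 498 pts.
Swapping Varga↔Ivanova (Varga→Backend role 64 pts, Ivanova→Data role 46 pts) loses 62.
Rossi's own top role is Ops role (92 pts), but forcing Rossi→Ops role and reassigning the rest optimally gives only 492 pts — worse by 25.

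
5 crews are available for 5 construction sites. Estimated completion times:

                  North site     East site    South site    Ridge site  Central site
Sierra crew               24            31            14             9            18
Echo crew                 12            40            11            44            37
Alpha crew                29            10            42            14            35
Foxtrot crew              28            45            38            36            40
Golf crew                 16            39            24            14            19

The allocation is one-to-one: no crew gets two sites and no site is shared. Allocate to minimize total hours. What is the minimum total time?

Minimum total: 77 hours

Optimal: Sierra crew→Ridge site (9 hours), Echo crew→South site (11 hours), Alpha crew→East site (10 hours), Foxtrot crew→North site (28 hours), Golf crew→Central site (19 hours) — total 9+11+10+28+19 = 77 hours.
Min-entry greedy (repeatedly take the single cheapest remaining cell) gives 86 hours, worse by 9.
Next-best assignment: Sierra crew→Central site, Echo crew→South site, Alpha crew→East site, Foxtrot crew→North site, Golf crew→Ridge site = 81 hours.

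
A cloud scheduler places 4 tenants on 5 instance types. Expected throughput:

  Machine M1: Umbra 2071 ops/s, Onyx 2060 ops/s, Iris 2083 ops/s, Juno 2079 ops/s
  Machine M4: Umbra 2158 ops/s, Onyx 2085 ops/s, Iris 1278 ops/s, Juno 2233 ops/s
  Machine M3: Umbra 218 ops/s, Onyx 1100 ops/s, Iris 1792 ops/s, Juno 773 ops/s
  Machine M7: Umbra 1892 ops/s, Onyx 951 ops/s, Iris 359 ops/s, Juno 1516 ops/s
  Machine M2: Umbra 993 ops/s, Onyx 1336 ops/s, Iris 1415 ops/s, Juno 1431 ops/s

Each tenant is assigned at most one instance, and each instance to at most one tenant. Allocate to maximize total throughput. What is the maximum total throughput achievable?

Maximum total: 7977 ops/s

Optimal: Umbra→Machine M7 (1892 ops/s), Onyx→Machine M1 (2060 ops/s), Iris→Machine M3 (1792 ops/s), Juno→Machine M4 (2233 ops/s) — total 1892+2060+1792+2233 = 7977 ops/s.
Next-best assignment: Umbra→Machine M7, Onyx→Machine M4, Iris→Machine M3, Juno→Machine M1 = 7848 ops/s.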